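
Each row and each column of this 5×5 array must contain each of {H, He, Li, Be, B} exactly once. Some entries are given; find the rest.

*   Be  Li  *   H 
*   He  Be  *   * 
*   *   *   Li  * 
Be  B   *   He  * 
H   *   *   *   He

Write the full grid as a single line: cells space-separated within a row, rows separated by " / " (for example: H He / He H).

(r1,c4) = B
(r2,c4) = H
(r3,c2) = H
(r4,c3) = H
(r4,c5) = Li
(r5,c2) = Li
(r5,c3) = B
(r5,c4) = Be
(r1,c1) = He
(r2,c5) = B
(r3,c1) = B
(r3,c3) = He
(r3,c5) = Be
(r2,c1) = Li

He Be Li B H / Li He Be H B / B H He Li Be / Be B H He Li / H Li B Be He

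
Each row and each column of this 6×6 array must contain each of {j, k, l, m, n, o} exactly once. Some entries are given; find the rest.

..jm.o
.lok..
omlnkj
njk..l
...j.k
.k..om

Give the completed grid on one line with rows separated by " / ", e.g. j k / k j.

row 1 has {j,m,o}; column 2 has {j,k,l,m} — only n is left for (r1,c2).
row 1 has {j,m,n,o}; column 5 has {k,o} — only l is left for (r1,c5).
row 2 has {k,l,o}; column 6 has {j,k,l,m,o} — only n is left for (r2,c6).
row 4 has {j,k,l,n}; column 4 has {j,k,m,n} — only o is left for (r4,c4).
row 4 has {j,k,l,n,o}; column 5 has {k,l,o} — only m is left for (r4,c5).
row 5 has {j,k}; column 2 has {j,k,l,m,n} — only o is left for (r5,c2).
row 5 has {j,k,o}; column 5 has {k,l,m,o} — only n is left for (r5,c5).
row 6 has {k,m,o}; column 3 has {j,k,l,o} — only n is left for (r6,c3).
row 6 has {k,m,n,o}; column 4 has {j,k,m,n,o} — only l is left for (r6,c4).
row 1 has {j,l,m,n,o}; column 1 has {n,o} — only k is left for (r1,c1).
row 2 has {k,l,n,o}; column 5 has {k,l,m,n,o} — only j is left for (r2,c5).
row 5 has {j,k,n,o}; column 3 has {j,k,l,n,o} — only m is left for (r5,c3).
row 6 has {k,l,m,n,o}; column 1 has {k,n,o} — only j is left for (r6,c1).
row 2 has {j,k,l,n,o}; column 1 has {j,k,n,o} — only m is left for (r2,c1).
row 5 has {j,k,m,n,o}; column 1 has {j,k,m,n,o} — only l is left for (r5,c1).

k n j m l o / m l o k j n / o m l n k j / n j k o m l / l o m j n k / j k n l o m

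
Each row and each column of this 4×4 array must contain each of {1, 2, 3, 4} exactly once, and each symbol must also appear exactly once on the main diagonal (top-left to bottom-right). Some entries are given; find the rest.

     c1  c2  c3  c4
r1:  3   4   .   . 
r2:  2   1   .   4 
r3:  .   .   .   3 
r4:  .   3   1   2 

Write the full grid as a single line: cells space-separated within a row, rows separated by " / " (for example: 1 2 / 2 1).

Cell (r1,c3): row 1 has {3,4}; column 3 has {1} → 2.
Cell (r1,c4): row 1 has {2,3,4}; column 4 has {2,3,4} → 1.
Cell (r2,c3): row 2 has {1,2,4}; column 3 has {1,2} → 3.
Cell (r3,c2): row 3 has {3}; column 2 has {1,3,4} → 2.
Cell (r3,c3): row 3 has {2,3}; column 3 has {1,2,3}; the diagonal has {1,2,3} → 4.
Cell (r4,c1): row 4 has {1,2,3}; column 1 has {2,3} → 4.
Cell (r3,c1): row 3 has {2,3,4}; column 1 has {2,3,4} → 1.

3 4 2 1 / 2 1 3 4 / 1 2 4 3 / 4 3 1 2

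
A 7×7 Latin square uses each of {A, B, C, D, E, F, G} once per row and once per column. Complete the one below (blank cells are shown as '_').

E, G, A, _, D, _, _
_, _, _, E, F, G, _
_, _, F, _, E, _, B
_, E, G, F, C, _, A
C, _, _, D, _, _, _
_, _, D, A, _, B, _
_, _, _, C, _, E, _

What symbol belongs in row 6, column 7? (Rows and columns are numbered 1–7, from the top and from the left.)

(r1,c4) = B
(r3,c4) = G
(r4,c6) = D
(r6,c5) = G
(r7,c3) = B
(r7,c5) = A
(r2,c3) = C
(r2,c7) = D
(r4,c1) = B
(r5,c3) = E
(r5,c5) = B
(r6,c1) = F
(r6,c2) = C
(r6,c7) = E

E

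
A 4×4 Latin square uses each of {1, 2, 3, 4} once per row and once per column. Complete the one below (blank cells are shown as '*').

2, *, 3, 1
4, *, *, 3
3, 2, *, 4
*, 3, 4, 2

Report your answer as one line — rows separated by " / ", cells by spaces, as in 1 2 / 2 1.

2 4 3 1 / 4 1 2 3 / 3 2 1 4 / 1 3 4 2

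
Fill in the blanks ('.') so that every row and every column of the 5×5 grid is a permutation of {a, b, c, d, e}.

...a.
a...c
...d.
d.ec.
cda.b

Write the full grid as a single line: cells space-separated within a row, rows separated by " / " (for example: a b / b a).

e c b a d / a e d b c / b a c d e / d b e c a / c d a e b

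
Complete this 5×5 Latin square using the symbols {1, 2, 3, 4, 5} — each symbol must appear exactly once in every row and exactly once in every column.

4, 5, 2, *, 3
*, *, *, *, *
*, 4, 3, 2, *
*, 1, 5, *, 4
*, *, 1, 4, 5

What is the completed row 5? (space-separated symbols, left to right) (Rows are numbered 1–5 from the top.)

(r1,c4) = 1
(r2,c3) = 4
(r3,c5) = 1
(r4,c4) = 3
(r2,c4) = 5
(r2,c5) = 2
(r3,c1) = 5
(r4,c1) = 2
(r5,c1) = 3
(r5,c2) = 2

3 2 1 4 5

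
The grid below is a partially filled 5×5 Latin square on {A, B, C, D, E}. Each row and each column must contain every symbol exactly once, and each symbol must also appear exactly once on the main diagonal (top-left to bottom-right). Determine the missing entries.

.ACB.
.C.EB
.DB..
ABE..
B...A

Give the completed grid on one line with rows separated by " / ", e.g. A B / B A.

row 2 has {B,C,E}; column 1 has {A,B} — only D is left for (r2,c1).
row 2 has {B,C,D,E}; column 3 has {B,C,E} — only A is left for (r2,c3).
row 4 has {A,B,E}; column 4 has {B,E}; the diagonal has {A,B,C} — only D is left for (r4,c4).
row 4 has {A,B,D,E}; column 5 has {A,B} — only C is left for (r4,c5).
row 5 has {A,B}; column 2 has {A,B,C,D} — only E is left for (r5,c2).
row 5 has {A,B,E}; column 3 has {A,B,C,E} — only D is left for (r5,c3).
row 5 has {A,B,D,E}; column 4 has {B,D,E} — only C is left for (r5,c4).
row 1 has {A,B,C}; column 1 has {A,B,D}; the diagonal has {A,B,C,D} — only E is left for (r1,c1).
row 1 has {A,B,C,E}; column 5 has {A,B,C} — only D is left for (r1,c5).
row 3 has {B,D}; column 1 has {A,B,D,E} — only C is left for (r3,c1).
row 3 has {B,C,D}; column 4 has {B,C,D,E} — only A is left for (r3,c4).
row 3 has {A,B,C,D}; column 5 has {A,B,C,D} — only E is left for (r3,c5).

E A C B D / D C A E B / C D B A E / A B E D C / B E D C A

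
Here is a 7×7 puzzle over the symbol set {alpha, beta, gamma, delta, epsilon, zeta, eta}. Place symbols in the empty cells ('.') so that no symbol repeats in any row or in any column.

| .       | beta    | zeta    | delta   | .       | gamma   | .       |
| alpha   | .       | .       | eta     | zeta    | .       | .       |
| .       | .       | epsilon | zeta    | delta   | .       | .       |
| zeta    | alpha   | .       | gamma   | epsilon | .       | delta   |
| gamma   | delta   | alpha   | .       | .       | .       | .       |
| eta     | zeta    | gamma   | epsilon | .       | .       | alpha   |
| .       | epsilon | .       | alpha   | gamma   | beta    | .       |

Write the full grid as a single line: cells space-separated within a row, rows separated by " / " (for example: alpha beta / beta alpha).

epsilon beta zeta delta alpha gamma eta / alpha gamma delta eta zeta epsilon beta / beta eta epsilon zeta delta alpha gamma / zeta alpha beta gamma epsilon eta delta / gamma delta alpha beta eta zeta epsilon / eta zeta gamma epsilon beta delta alpha / delta epsilon eta alpha gamma beta zeta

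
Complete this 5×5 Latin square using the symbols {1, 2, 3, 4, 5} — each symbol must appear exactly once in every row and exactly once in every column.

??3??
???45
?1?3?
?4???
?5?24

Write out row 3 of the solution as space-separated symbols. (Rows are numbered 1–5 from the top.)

5 1 4 3 2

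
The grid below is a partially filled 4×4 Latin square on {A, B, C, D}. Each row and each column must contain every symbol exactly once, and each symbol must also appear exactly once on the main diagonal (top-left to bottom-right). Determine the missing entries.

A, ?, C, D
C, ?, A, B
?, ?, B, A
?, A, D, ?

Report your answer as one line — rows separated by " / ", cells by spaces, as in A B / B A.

A B C D / C D A B / D C B A / B A D C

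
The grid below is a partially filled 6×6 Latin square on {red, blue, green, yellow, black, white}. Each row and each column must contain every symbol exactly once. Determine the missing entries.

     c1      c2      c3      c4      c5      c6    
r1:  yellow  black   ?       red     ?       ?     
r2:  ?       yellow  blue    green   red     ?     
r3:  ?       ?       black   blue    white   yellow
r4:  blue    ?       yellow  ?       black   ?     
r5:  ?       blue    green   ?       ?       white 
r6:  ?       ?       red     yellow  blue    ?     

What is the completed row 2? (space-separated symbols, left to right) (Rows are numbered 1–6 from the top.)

white yellow blue green red black

(r1,c3) = white
(r1,c5) = green
(r1,c6) = blue
(r2,c6) = black
(r4,c4) = white
(r5,c4) = black
(r5,c5) = yellow
(r6,c6) = green
(r2,c1) = white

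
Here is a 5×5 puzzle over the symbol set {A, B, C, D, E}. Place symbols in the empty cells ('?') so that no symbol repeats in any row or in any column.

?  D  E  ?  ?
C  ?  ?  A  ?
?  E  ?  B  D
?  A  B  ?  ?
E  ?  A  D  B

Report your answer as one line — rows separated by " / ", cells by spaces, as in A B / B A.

(r1,c4): row 1 has {D,E}; column 4 has {A,B,D}, so it must be C.
(r1,c5): row 1 has {C,D,E}; column 5 has {B,D}, so it must be A.
(r2,c2): row 2 has {A,C}; column 2 has {A,D,E}, so it must be B.
(r2,c3): row 2 has {A,B,C}; column 3 has {A,B,E}, so it must be D.
(r2,c5): row 2 has {A,B,C,D}; column 5 has {A,B,D}, so it must be E.
(r3,c1): row 3 has {B,D,E}; column 1 has {C,E}, so it must be A.
(r3,c3): row 3 has {A,B,D,E}; column 3 has {A,B,D,E}, so it must be C.
(r4,c1): row 4 has {A,B}; column 1 has {A,C,E}, so it must be D.
(r4,c4): row 4 has {A,B,D}; column 4 has {A,B,C,D}, so it must be E.
(r4,c5): row 4 has {A,B,D,E}; column 5 has {A,B,D,E}, so it must be C.
(r5,c2): row 5 has {A,B,D,E}; column 2 has {A,B,D,E}, so it must be C.
(r1,c1): row 1 has {A,C,D,E}; column 1 has {A,C,D,E}, so it must be B.

B D E C A / C B D A E / A E C B D / D A B E C / E C A D B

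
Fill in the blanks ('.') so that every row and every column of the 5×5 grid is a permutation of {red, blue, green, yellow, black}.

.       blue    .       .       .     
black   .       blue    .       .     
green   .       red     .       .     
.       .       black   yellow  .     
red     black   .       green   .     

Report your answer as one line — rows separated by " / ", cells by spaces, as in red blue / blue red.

Cell (r1,c1): row 1 has {blue}; column 1 has {red,green,black} → yellow.
Cell (r1,c3): row 1 has {blue,yellow}; column 3 has {red,blue,black} → green.
Cell (r2,c4): row 2 has {blue,black}; column 4 has {green,yellow} → red.
Cell (r3,c2): row 3 has {red,green}; column 2 has {blue,black} → yellow.
Cell (r4,c1): row 4 has {yellow,black}; column 1 has {red,green,yellow,black} → blue.
Cell (r5,c3): row 5 has {red,green,black}; column 3 has {red,blue,green,black} → yellow.
Cell (r5,c5): row 5 has {red,green,yellow,black}; column 5 is empty so far → blue.
Cell (r1,c4): row 1 has {blue,green,yellow}; column 4 has {red,green,yellow} → black.
Cell (r1,c5): row 1 has {blue,green,yellow,black}; column 5 has {blue} → red.
Cell (r2,c2): row 2 has {red,blue,black}; column 2 has {blue,yellow,black} → green.
Cell (r2,c5): row 2 has {red,blue,green,black}; column 5 has {red,blue} → yellow.
Cell (r3,c4): row 3 has {red,green,yellow}; column 4 has {red,green,yellow,black} → blue.
Cell (r3,c5): row 3 has {red,blue,green,yellow}; column 5 has {red,blue,yellow} → black.
Cell (r4,c2): row 4 has {blue,yellow,black}; column 2 has {blue,green,yellow,black} → red.
Cell (r4,c5): row 4 has {red,blue,yellow,black}; column 5 has {red,blue,yellow,black} → green.

yellow blue green black red / black green blue red yellow / green yellow red blue black / blue red black yellow green / red black yellow green blue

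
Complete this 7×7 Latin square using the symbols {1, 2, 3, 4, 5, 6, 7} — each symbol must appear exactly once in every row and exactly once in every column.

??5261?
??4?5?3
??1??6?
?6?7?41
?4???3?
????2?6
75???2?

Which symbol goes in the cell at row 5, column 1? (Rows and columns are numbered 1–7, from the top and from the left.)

1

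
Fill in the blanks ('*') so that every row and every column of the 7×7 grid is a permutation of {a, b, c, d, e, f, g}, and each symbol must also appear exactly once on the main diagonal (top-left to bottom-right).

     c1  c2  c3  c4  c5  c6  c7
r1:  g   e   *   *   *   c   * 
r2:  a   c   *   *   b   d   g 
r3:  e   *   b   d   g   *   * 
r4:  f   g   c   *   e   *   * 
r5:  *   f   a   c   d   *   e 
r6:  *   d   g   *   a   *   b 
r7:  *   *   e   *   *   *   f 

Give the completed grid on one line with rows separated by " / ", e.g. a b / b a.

g e d b f c a / a c f e b d g / e a b d g f c / f g c a e b d / b f a c d g e / c d g f a e b / d b e g c a f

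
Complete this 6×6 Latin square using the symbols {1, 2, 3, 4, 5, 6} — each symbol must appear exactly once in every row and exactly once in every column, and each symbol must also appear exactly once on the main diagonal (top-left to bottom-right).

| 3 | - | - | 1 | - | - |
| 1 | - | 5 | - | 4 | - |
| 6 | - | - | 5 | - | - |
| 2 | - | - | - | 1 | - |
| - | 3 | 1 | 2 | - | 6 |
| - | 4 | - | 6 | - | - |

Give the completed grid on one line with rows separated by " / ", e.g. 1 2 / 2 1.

3 2 4 1 6 5 / 1 6 5 3 4 2 / 6 1 2 5 3 4 / 2 5 6 4 1 3 / 4 3 1 2 5 6 / 5 4 3 6 2 1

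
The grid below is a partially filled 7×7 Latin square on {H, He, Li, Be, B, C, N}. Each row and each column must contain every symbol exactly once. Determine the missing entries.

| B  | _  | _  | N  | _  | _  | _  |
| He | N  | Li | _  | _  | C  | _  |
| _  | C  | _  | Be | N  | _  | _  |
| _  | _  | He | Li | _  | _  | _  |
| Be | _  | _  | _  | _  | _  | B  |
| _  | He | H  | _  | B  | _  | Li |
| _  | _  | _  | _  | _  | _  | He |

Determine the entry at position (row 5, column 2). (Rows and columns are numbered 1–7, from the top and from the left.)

At row 3, column 3: row 3 has {Be,C,N}; column 3 has {H,He,Li}; that leaves B.
At row 3, column 7: row 3 has {Be,B,C,N}; column 7 has {He,Li,B}; that leaves H.
At row 6, column 4: row 6 has {H,He,Li,B}; column 4 has {Li,Be,N}; that leaves C.
At row 2, column 7: row 2 has {He,Li,C,N}; column 7 has {H,He,Li,B}; that leaves Be.
At row 3, column 1: row 3 has {H,Be,B,C,N}; column 1 has {He,Be,B}; that leaves Li.
At row 3, column 6: row 3 has {H,Li,Be,B,C,N}; column 6 has {C}; that leaves He.
At row 6, column 1: row 6 has {H,He,Li,B,C}; column 1 has {He,Li,Be,B}; that leaves N.
At row 6, column 6: row 6 has {H,He,Li,B,C,N}; column 6 has {He,C}; that leaves Be.
At row 1, column 7: row 1 has {B,N}; column 7 has {H,He,Li,Be,B}; that leaves C.
At row 2, column 5: row 2 has {He,Li,Be,C,N}; column 5 has {B,N}; that leaves H.
At row 4, column 7: row 4 has {He,Li}; column 7 has {H,He,Li,Be,B,C}; that leaves N.
At row 1, column 3: row 1 has {B,C,N}; column 3 has {H,He,Li,B}; that leaves Be.
At row 2, column 4: row 2 has {H,He,Li,Be,C,N}; column 4 has {Li,Be,C,N}; that leaves B.
At row 7, column 4: row 7 has {He}; column 4 has {Li,Be,B,C,N}; that leaves H.
At row 5, column 4: row 5 has {Be,B}; column 4 has {H,Li,Be,B,C,N}; that leaves He.
At row 7, column 1: row 7 has {H,He}; column 1 has {He,Li,Be,B,N}; that leaves C.
At row 7, column 3: row 7 has {H,He,C}; column 3 has {H,He,Li,Be,B}; that leaves N.
At row 4, column 1: row 4 has {He,Li,N}; column 1 has {He,Li,Be,B,C,N}; that leaves H.
At row 4, column 6: row 4 has {H,He,Li,N}; column 6 has {He,Be,C}; that leaves B.
At row 5, column 3: row 5 has {He,Be,B}; column 3 has {H,He,Li,Be,B,N}; that leaves C.
At row 5, column 5: row 5 has {He,Be,B,C}; column 5 has {H,B,N}; that leaves Li.
At row 7, column 5: row 7 has {H,He,C,N}; column 5 has {H,Li,B,N}; that leaves Be.
At row 7, column 6: row 7 has {H,He,Be,C,N}; column 6 has {He,Be,B,C}; that leaves Li.
At row 1, column 5: row 1 has {Be,B,C,N}; column 5 has {H,Li,Be,B,N}; that leaves He.
At row 1, column 6: row 1 has {He,Be,B,C,N}; column 6 has {He,Li,Be,B,C}; that leaves H.
At row 4, column 2: row 4 has {H,He,Li,B,N}; column 2 has {He,C,N}; that leaves Be.
At row 4, column 5: row 4 has {H,He,Li,Be,B,N}; column 5 has {H,He,Li,Be,B,N}; that leaves C.
At row 5, column 2: row 5 has {He,Li,Be,B,C}; column 2 has {He,Be,C,N}; that leaves H.

H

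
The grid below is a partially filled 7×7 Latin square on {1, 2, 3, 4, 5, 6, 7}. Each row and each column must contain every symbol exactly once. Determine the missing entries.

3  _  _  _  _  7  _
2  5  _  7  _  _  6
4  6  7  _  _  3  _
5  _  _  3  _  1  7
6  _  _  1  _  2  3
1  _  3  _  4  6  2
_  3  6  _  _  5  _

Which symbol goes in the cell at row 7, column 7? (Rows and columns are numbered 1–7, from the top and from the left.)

1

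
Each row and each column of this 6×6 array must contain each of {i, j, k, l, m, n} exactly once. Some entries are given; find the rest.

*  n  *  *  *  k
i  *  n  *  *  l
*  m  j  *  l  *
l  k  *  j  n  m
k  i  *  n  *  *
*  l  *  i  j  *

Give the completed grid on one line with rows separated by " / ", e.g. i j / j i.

j n m l i k / i j n m k l / n m j k l i / l k i j n m / k i l n m j / m l k i j n

(r2,c2) = j
(r3,c1) = n
(r3,c4) = k
(r3,c6) = i
(r4,c3) = i
(r5,c5) = m
(r5,c6) = j
(r6,c1) = m
(r6,c3) = k
(r6,c6) = n
(r1,c1) = j
(r1,c5) = i
(r2,c4) = m
(r2,c5) = k
(r5,c3) = l
(r1,c3) = m
(r1,c4) = l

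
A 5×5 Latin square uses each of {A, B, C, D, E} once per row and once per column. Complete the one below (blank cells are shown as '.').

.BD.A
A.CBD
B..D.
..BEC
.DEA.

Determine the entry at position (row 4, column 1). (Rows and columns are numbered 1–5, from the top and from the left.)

row 1 has {A,B,D}; column 4 has {A,B,D,E} — only C is left for (r1,c4).
row 2 has {A,B,C,D}; column 2 has {B,D} — only E is left for (r2,c2).
row 3 has {B,D}; column 3 has {B,C,D,E} — only A is left for (r3,c3).
row 3 has {A,B,D}; column 5 has {A,C,D} — only E is left for (r3,c5).
row 4 has {B,C,E}; column 1 has {A,B} — only D is left for (r4,c1).

D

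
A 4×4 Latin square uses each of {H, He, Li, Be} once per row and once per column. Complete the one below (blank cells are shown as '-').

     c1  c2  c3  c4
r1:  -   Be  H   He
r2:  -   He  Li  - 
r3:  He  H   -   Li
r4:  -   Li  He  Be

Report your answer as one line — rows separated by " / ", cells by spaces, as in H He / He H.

Li Be H He / Be He Li H / He H Be Li / H Li He Be

(r1,c1) = Li
(r2,c4) = H
(r3,c3) = Be
(r4,c1) = H
(r2,c1) = Be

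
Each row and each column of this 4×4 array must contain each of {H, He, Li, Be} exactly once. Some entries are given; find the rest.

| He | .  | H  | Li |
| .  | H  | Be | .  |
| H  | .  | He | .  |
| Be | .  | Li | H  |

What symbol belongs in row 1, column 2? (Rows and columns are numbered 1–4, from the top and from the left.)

Be

row 1 has {H,He,Li}; column 2 has {H} — only Be is left for (r1,c2).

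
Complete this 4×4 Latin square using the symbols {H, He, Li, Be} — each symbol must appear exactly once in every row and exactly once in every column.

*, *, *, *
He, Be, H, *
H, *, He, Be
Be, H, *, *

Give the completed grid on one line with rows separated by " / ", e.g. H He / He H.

Li He Be H / He Be H Li / H Li He Be / Be H Li He

(r1,c1) = Li
(r1,c2) = He
(r1,c3) = Be
(r1,c4) = H
(r2,c4) = Li
(r3,c2) = Li
(r4,c3) = Li
(r4,c4) = He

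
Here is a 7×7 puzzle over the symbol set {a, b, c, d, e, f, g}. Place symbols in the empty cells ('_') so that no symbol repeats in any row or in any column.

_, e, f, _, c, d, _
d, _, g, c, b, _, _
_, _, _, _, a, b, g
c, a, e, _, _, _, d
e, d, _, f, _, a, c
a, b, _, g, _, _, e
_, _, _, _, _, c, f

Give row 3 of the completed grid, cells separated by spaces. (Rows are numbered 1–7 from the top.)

f c d e a b g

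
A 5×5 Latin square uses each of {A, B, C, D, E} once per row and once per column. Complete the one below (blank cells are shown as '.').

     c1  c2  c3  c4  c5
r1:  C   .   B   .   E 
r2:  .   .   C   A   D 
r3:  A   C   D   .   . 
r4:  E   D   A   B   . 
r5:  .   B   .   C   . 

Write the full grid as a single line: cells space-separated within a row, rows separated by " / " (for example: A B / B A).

(r1,c2) = A
(r1,c4) = D
(r2,c1) = B
(r2,c2) = E
(r3,c4) = E
(r3,c5) = B
(r4,c5) = C
(r5,c1) = D
(r5,c3) = E
(r5,c5) = A

C A B D E / B E C A D / A C D E B / E D A B C / D B E C A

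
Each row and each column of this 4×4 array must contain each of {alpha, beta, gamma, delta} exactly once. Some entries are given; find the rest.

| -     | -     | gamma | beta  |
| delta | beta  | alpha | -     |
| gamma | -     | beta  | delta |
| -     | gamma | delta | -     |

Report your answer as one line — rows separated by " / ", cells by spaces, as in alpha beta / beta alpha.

alpha delta gamma beta / delta beta alpha gamma / gamma alpha beta delta / beta gamma delta alpha

(r1,c1): row 1 has {beta,gamma}; column 1 has {gamma,delta}, so it must be alpha.
(r1,c2): row 1 has {alpha,beta,gamma}; column 2 has {beta,gamma}, so it must be delta.
(r2,c4): row 2 has {alpha,beta,delta}; column 4 has {beta,delta}, so it must be gamma.
(r3,c2): row 3 has {beta,gamma,delta}; column 2 has {beta,gamma,delta}, so it must be alpha.
(r4,c1): row 4 has {gamma,delta}; column 1 has {alpha,gamma,delta}, so it must be beta.
(r4,c4): row 4 has {beta,gamma,delta}; column 4 has {beta,gamma,delta}, so it must be alpha.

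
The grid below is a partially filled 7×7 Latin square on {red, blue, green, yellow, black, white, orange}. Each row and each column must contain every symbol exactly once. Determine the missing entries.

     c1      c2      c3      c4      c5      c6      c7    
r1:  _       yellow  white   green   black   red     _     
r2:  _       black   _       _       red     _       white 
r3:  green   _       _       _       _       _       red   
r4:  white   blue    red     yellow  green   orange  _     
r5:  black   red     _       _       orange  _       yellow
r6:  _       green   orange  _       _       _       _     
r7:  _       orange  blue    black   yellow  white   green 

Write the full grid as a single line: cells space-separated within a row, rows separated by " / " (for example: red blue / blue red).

row 3 has {red,green}; column 2 has {red,blue,green,yellow,black,orange} — only white is left for (r3,c2).
row 3 has {red,green,white}; column 5 has {red,green,yellow,black,orange} — only blue is left for (r3,c5).
row 4 has {red,blue,green,yellow,white,orange}; column 7 has {red,green,yellow,white} — only black is left for (r4,c7).
row 5 has {red,yellow,black,orange}; column 3 has {red,blue,white,orange} — only green is left for (r5,c3).
row 5 has {red,green,yellow,black,orange}; column 6 has {red,white,orange} — only blue is left for (r5,c6).
row 6 has {green,orange}; column 5 has {red,blue,green,yellow,black,orange} — only white is left for (r6,c5).
row 6 has {green,white,orange}; column 7 has {red,green,yellow,black,white} — only blue is left for (r6,c7).
row 7 has {blue,green,yellow,black,white,orange}; column 1 has {green,black,white} — only red is left for (r7,c1).
row 1 has {red,green,yellow,black,white}; column 7 has {red,blue,green,yellow,black,white} — only orange is left for (r1,c7).
row 2 has {red,black,white}; column 3 has {red,blue,green,white,orange} — only yellow is left for (r2,c3).
row 2 has {red,yellow,black,white}; column 6 has {red,blue,white,orange} — only green is left for (r2,c6).
row 3 has {red,blue,green,white}; column 3 has {red,blue,green,yellow,white,orange} — only black is left for (r3,c3).
row 3 has {red,blue,green,black,white}; column 4 has {green,yellow,black} — only orange is left for (r3,c4).
row 3 has {red,blue,green,black,white,orange}; column 6 has {red,blue,green,white,orange} — only yellow is left for (r3,c6).
row 5 has {red,blue,green,yellow,black,orange}; column 4 has {green,yellow,black,orange} — only white is left for (r5,c4).
row 6 has {blue,green,white,orange}; column 1 has {red,green,black,white} — only yellow is left for (r6,c1).
row 6 has {blue,green,yellow,white,orange}; column 4 has {green,yellow,black,white,orange} — only red is left for (r6,c4).
row 6 has {red,blue,green,yellow,white,orange}; column 6 has {red,blue,green,yellow,white,orange} — only black is left for (r6,c6).
row 1 has {red,green,yellow,black,white,orange}; column 1 has {red,green,yellow,black,white} — only blue is left for (r1,c1).
row 2 has {red,green,yellow,black,white}; column 1 has {red,blue,green,yellow,black,white} — only orange is left for (r2,c1).
row 2 has {red,green,yellow,black,white,orange}; column 4 has {red,green,yellow,black,white,orange} — only blue is left for (r2,c4).

blue yellow white green black red orange / orange black yellow blue red green white / green white black orange blue yellow red / white blue red yellow green orange black / black red green white orange blue yellow / yellow green orange red white black blue / red orange blue black yellow white green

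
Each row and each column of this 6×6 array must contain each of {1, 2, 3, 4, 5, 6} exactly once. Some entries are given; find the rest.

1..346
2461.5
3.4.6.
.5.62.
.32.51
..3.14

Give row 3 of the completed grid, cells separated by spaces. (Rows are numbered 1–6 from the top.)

3 1 4 5 6 2

(r1,c2) = 2
(r1,c3) = 5
(r2,c5) = 3
(r3,c2) = 1
(r3,c6) = 2
(r4,c1) = 4
(r4,c3) = 1
(r4,c6) = 3
(r5,c1) = 6
(r5,c4) = 4
(r6,c1) = 5
(r6,c2) = 6
(r6,c4) = 2
(r3,c4) = 5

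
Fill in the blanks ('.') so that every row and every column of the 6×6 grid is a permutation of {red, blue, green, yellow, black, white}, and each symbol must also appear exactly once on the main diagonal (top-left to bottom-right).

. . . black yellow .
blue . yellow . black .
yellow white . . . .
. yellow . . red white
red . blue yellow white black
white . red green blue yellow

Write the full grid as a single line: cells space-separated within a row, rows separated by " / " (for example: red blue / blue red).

green blue white black yellow red / blue red yellow white black green / yellow white black red green blue / black yellow green blue red white / red green blue yellow white black / white black red green blue yellow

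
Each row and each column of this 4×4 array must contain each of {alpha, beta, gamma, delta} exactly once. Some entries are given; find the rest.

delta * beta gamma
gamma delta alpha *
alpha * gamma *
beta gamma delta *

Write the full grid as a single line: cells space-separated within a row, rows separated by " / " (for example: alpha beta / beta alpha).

delta alpha beta gamma / gamma delta alpha beta / alpha beta gamma delta / beta gamma delta alpha

Cell (r1,c2): row 1 has {beta,gamma,delta}; column 2 has {gamma,delta} → alpha.
Cell (r2,c4): row 2 has {alpha,gamma,delta}; column 4 has {gamma} → beta.
Cell (r3,c2): row 3 has {alpha,gamma}; column 2 has {alpha,gamma,delta} → beta.
Cell (r3,c4): row 3 has {alpha,beta,gamma}; column 4 has {beta,gamma} → delta.
Cell (r4,c4): row 4 has {beta,gamma,delta}; column 4 has {beta,gamma,delta} → alpha.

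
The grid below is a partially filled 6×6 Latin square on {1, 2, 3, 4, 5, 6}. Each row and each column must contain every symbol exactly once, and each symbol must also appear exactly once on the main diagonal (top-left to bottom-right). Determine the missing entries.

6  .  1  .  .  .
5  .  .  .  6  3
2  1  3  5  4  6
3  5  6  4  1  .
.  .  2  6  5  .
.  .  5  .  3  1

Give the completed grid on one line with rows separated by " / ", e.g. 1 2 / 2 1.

(r1,c5): row 1 has {1,6}; column 5 has {1,3,4,5,6}, so it must be 2.
(r2,c2): row 2 has {3,5,6}; column 2 has {1,5}; the diagonal has {1,3,4,5,6}, so it must be 2.
(r2,c3): row 2 has {2,3,5,6}; column 3 has {1,2,3,5,6}, so it must be 4.
(r2,c4): row 2 has {2,3,4,5,6}; column 4 has {4,5,6}, so it must be 1.
(r4,c6): row 4 has {1,3,4,5,6}; column 6 has {1,3,6}, so it must be 2.
(r5,c6): row 5 has {2,5,6}; column 6 has {1,2,3,6}, so it must be 4.
(r6,c1): row 6 has {1,3,5}; column 1 has {2,3,5,6}, so it must be 4.
(r6,c2): row 6 has {1,3,4,5}; column 2 has {1,2,5}, so it must be 6.
(r6,c4): row 6 has {1,3,4,5,6}; column 4 has {1,4,5,6}, so it must be 2.
(r1,c4): row 1 has {1,2,6}; column 4 has {1,2,4,5,6}, so it must be 3.
(r1,c6): row 1 has {1,2,3,6}; column 6 has {1,2,3,4,6}, so it must be 5.
(r5,c1): row 5 has {2,4,5,6}; column 1 has {2,3,4,5,6}, so it must be 1.
(r5,c2): row 5 has {1,2,4,5,6}; column 2 has {1,2,5,6}, so it must be 3.
(r1,c2): row 1 has {1,2,3,5,6}; column 2 has {1,2,3,5,6}, so it must be 4.

6 4 1 3 2 5 / 5 2 4 1 6 3 / 2 1 3 5 4 6 / 3 5 6 4 1 2 / 1 3 2 6 5 4 / 4 6 5 2 3 1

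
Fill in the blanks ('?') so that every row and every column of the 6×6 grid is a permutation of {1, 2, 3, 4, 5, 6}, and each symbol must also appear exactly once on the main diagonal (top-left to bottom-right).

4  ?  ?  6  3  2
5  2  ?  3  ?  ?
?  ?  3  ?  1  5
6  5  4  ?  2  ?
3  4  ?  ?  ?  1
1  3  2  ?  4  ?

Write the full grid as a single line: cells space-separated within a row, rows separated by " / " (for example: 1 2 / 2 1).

4 1 5 6 3 2 / 5 2 1 3 6 4 / 2 6 3 4 1 5 / 6 5 4 1 2 3 / 3 4 6 2 5 1 / 1 3 2 5 4 6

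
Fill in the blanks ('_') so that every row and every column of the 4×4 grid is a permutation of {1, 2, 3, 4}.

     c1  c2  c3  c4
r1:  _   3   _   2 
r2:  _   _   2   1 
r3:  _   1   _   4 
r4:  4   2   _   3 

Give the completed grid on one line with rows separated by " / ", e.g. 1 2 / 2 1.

1 3 4 2 / 3 4 2 1 / 2 1 3 4 / 4 2 1 3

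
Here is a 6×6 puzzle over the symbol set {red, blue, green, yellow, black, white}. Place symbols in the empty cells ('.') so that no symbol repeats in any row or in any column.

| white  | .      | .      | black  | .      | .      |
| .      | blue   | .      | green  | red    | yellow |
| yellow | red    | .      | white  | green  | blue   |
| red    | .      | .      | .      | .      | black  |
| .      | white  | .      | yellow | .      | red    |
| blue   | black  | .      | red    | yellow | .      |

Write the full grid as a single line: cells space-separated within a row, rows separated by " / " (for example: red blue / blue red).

white yellow red black blue green / black blue white green red yellow / yellow red black white green blue / red green yellow blue white black / green white blue yellow black red / blue black green red yellow white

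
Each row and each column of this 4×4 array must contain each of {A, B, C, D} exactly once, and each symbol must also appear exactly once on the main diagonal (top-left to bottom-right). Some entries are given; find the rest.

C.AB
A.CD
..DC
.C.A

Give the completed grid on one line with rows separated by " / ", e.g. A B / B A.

C D A B / A B C D / B A D C / D C B A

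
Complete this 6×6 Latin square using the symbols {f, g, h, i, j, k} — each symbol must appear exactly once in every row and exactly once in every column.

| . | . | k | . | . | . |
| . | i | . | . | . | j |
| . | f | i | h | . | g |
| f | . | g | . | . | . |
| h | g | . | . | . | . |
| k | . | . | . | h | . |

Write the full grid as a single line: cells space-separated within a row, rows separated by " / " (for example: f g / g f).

i h k j g f / g i h k f j / j f i h k g / f k g i j h / h g j f i k / k j f g h i

(r2,c1) = g
(r3,c1) = j
(r3,c5) = k
(r6,c2) = j
(r6,c3) = f
(r6,c6) = i
(r1,c1) = i
(r1,c2) = h
(r1,c6) = f
(r2,c3) = h
(r2,c5) = f
(r4,c2) = k
(r4,c6) = h
(r5,c3) = j
(r5,c5) = i
(r5,c6) = k
(r6,c4) = g
(r1,c4) = j
(r1,c5) = g
(r2,c4) = k
(r4,c4) = i
(r4,c5) = j
(r5,c4) = f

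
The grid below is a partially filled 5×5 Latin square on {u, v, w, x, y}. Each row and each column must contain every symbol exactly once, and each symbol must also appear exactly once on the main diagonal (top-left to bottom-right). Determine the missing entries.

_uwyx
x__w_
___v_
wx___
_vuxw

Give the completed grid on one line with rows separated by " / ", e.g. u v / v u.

(r1,c1) = v
(r2,c2) = y
(r2,c3) = v
(r2,c5) = u
(r3,c2) = w
(r3,c3) = x
(r3,c5) = y
(r4,c3) = y
(r4,c4) = u
(r4,c5) = v
(r5,c1) = y
(r3,c1) = u

v u w y x / x y v w u / u w x v y / w x y u v / y v u x w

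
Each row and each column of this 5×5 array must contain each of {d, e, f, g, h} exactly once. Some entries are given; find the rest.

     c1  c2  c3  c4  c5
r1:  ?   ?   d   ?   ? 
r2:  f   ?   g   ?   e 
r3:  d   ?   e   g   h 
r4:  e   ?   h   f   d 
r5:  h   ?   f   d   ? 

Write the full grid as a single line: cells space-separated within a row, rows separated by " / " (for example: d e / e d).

g h d e f / f d g h e / d f e g h / e g h f d / h e f d g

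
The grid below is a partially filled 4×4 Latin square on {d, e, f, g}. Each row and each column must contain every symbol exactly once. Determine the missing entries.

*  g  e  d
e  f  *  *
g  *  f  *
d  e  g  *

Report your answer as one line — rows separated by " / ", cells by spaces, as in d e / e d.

f g e d / e f d g / g d f e / d e g f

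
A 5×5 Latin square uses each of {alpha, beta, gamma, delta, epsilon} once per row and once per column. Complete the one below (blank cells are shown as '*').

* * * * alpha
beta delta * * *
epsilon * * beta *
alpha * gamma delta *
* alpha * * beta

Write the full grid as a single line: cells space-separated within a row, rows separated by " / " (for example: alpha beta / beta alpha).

At row 3, column 2: row 3 has {beta,epsilon}; column 2 has {alpha,delta}; that leaves gamma.
At row 3, column 5: row 3 has {beta,gamma,epsilon}; column 5 has {alpha,beta}; that leaves delta.
At row 4, column 5: row 4 has {alpha,gamma,delta}; column 5 has {alpha,beta,delta}; that leaves epsilon.
At row 2, column 5: row 2 has {beta,delta}; column 5 has {alpha,beta,delta,epsilon}; that leaves gamma.
At row 3, column 3: row 3 has {beta,gamma,delta,epsilon}; column 3 has {gamma}; that leaves alpha.
At row 4, column 2: row 4 has {alpha,gamma,delta,epsilon}; column 2 has {alpha,gamma,delta}; that leaves beta.
At row 1, column 2: row 1 has {alpha}; column 2 has {alpha,beta,gamma,delta}; that leaves epsilon.
At row 1, column 4: row 1 has {alpha,epsilon}; column 4 has {beta,delta}; that leaves gamma.
At row 2, column 3: row 2 has {beta,gamma,delta}; column 3 has {alpha,gamma}; that leaves epsilon.
At row 2, column 4: row 2 has {beta,gamma,delta,epsilon}; column 4 has {beta,gamma,delta}; that leaves alpha.
At row 5, column 3: row 5 has {alpha,beta}; column 3 has {alpha,gamma,epsilon}; that leaves delta.
At row 5, column 4: row 5 has {alpha,beta,delta}; column 4 has {alpha,beta,gamma,delta}; that leaves epsilon.
At row 1, column 1: row 1 has {alpha,gamma,epsilon}; column 1 has {alpha,beta,epsilon}; that leaves delta.
At row 1, column 3: row 1 has {alpha,gamma,delta,epsilon}; column 3 has {alpha,gamma,delta,epsilon}; that leaves beta.
At row 5, column 1: row 5 has {alpha,beta,delta,epsilon}; column 1 has {alpha,beta,delta,epsilon}; that leaves gamma.

delta epsilon beta gamma alpha / beta delta epsilon alpha gamma / epsilon gamma alpha beta delta / alpha beta gamma delta epsilon / gamma alpha delta epsilon beta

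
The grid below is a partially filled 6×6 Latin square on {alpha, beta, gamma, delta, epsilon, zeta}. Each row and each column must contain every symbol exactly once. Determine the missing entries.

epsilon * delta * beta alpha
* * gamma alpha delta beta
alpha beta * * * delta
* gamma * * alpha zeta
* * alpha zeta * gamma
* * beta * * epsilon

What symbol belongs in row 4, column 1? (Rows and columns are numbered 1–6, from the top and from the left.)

Cell (r1,c2): row 1 has {alpha,beta,delta,epsilon}; column 2 has {beta,gamma} → zeta.
Cell (r1,c4): row 1 has {alpha,beta,delta,epsilon,zeta}; column 4 has {alpha,zeta} → gamma.
Cell (r2,c1): row 2 has {alpha,beta,gamma,delta}; column 1 has {alpha,epsilon} → zeta.
Cell (r2,c2): row 2 has {alpha,beta,gamma,delta,zeta}; column 2 has {beta,gamma,zeta} → epsilon.
Cell (r3,c4): row 3 has {alpha,beta,delta}; column 4 has {alpha,gamma,zeta} → epsilon.
Cell (r4,c3): row 4 has {alpha,gamma,zeta}; column 3 has {alpha,beta,gamma,delta} → epsilon.
Cell (r5,c2): row 5 has {alpha,gamma,zeta}; column 2 has {beta,gamma,epsilon,zeta} → delta.
Cell (r5,c5): row 5 has {alpha,gamma,delta,zeta}; column 5 has {alpha,beta,delta} → epsilon.
Cell (r6,c2): row 6 has {beta,epsilon}; column 2 has {beta,gamma,delta,epsilon,zeta} → alpha.
Cell (r6,c4): row 6 has {alpha,beta,epsilon}; column 4 has {alpha,gamma,epsilon,zeta} → delta.
Cell (r3,c3): row 3 has {alpha,beta,delta,epsilon}; column 3 has {alpha,beta,gamma,delta,epsilon} → zeta.
Cell (r3,c5): row 3 has {alpha,beta,delta,epsilon,zeta}; column 5 has {alpha,beta,delta,epsilon} → gamma.
Cell (r4,c4): row 4 has {alpha,gamma,epsilon,zeta}; column 4 has {alpha,gamma,delta,epsilon,zeta} → beta.
Cell (r5,c1): row 5 has {alpha,gamma,delta,epsilon,zeta}; column 1 has {alpha,epsilon,zeta} → beta.
Cell (r6,c1): row 6 has {alpha,beta,delta,epsilon}; column 1 has {alpha,beta,epsilon,zeta} → gamma.
Cell (r6,c5): row 6 has {alpha,beta,gamma,delta,epsilon}; column 5 has {alpha,beta,gamma,delta,epsilon} → zeta.
Cell (r4,c1): row 4 has {alpha,beta,gamma,epsilon,zeta}; column 1 has {alpha,beta,gamma,epsilon,zeta} → delta.

delta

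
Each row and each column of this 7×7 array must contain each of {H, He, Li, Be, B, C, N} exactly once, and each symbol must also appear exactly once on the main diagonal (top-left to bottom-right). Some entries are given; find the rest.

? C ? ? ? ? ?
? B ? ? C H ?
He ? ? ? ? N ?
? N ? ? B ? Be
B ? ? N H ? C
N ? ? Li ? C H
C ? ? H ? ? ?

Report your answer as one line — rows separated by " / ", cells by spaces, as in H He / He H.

Be C H B N He Li / Li B N Be C H He / He H Li C Be N B / H N C He B Li Be / B Li He N H Be C / N Be B Li He C H / C He Be H Li B N

At row 4, column 4: row 4 has {Be,B,N}; column 4 has {H,Li,N}; the diagonal has {H,B,C}; that leaves He.
At row 4, column 6: row 4 has {He,Be,B,N}; column 6 has {H,C,N}; that leaves Li.
At row 2, column 4: row 2 has {H,B,C}; column 4 has {H,He,Li,N}; that leaves Be.
At row 4, column 1: row 4 has {He,Li,Be,B,N}; column 1 has {He,B,C,N}; that leaves H.
At row 4, column 3: row 4 has {H,He,Li,Be,B,N}; column 3 is empty so far; that leaves C.
At row 1, column 4: row 1 has {C}; column 4 has {H,He,Li,Be,N}; that leaves B.
At row 2, column 1: row 2 has {H,Be,B,C}; column 1 has {H,He,B,C,N}; that leaves Li.
At row 3, column 4: row 3 has {He,N}; column 4 has {H,He,Li,Be,B,N}; that leaves C.
At row 1, column 1: row 1 has {B,C}; column 1 has {H,He,Li,B,C,N}; the diagonal has {H,He,B,C}; that leaves Be.
At row 1, column 6: row 1 has {Be,B,C}; column 6 has {H,Li,C,N}; that leaves He.
At row 3, column 3: row 3 has {He,C,N}; column 3 has {C}; the diagonal has {H,He,Be,B,C}; that leaves Li.
At row 3, column 5: row 3 has {He,Li,C,N}; column 5 has {H,B,C}; that leaves Be.
At row 3, column 7: row 3 has {He,Li,Be,C,N}; column 7 has {H,Be,C}; that leaves B.
At row 5, column 6: row 5 has {H,B,C,N}; column 6 has {H,He,Li,C,N}; that leaves Be.
At row 6, column 5: row 6 has {H,Li,C,N}; column 5 has {H,Be,B,C}; that leaves He.
At row 7, column 6: row 7 has {H,C}; column 6 has {H,He,Li,Be,C,N}; that leaves B.
At row 7, column 7: row 7 has {H,B,C}; column 7 has {H,Be,B,C}; the diagonal has {H,He,Li,Be,B,C}; that leaves N.
At row 1, column 7: row 1 has {He,Be,B,C}; column 7 has {H,Be,B,C,N}; that leaves Li.
At row 2, column 7: row 2 has {H,Li,Be,B,C}; column 7 has {H,Li,Be,B,C,N}; that leaves He.
At row 3, column 2: row 3 has {He,Li,Be,B,C,N}; column 2 has {B,C,N}; that leaves H.
At row 5, column 3: row 5 has {H,Be,B,C,N}; column 3 has {Li,C}; that leaves He.
At row 6, column 2: row 6 has {H,He,Li,C,N}; column 2 has {H,B,C,N}; that leaves Be.
At row 6, column 3: row 6 has {H,He,Li,Be,C,N}; column 3 has {He,Li,C}; that leaves B.
At row 7, column 3: row 7 has {H,B,C,N}; column 3 has {He,Li,B,C}; that leaves Be.
At row 7, column 5: row 7 has {H,Be,B,C,N}; column 5 has {H,He,Be,B,C}; that leaves Li.
At row 1, column 5: row 1 has {He,Li,Be,B,C}; column 5 has {H,He,Li,Be,B,C}; that leaves N.
At row 2, column 3: row 2 has {H,He,Li,Be,B,C}; column 3 has {He,Li,Be,B,C}; that leaves N.
At row 5, column 2: row 5 has {H,He,Be,B,C,N}; column 2 has {H,Be,B,C,N}; that leaves Li.
At row 7, column 2: row 7 has {H,Li,Be,B,C,N}; column 2 has {H,Li,Be,B,C,N}; that leaves He.
At row 1, column 3: row 1 has {He,Li,Be,B,C,N}; column 3 has {He,Li,Be,B,C,N}; that leaves H.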